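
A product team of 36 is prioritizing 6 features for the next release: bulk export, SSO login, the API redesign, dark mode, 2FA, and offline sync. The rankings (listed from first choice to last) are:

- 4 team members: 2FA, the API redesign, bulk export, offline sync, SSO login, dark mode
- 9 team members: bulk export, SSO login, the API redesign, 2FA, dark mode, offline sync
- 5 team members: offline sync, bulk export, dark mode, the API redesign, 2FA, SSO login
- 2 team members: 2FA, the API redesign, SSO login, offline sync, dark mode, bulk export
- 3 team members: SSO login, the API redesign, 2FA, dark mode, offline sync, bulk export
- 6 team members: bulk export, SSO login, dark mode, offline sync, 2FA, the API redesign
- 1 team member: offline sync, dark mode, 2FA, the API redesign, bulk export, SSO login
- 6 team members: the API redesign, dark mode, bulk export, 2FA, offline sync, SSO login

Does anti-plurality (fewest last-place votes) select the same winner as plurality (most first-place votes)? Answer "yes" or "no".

Anti-plurality — last-place votes: bulk export 5, SSO login 12, the API redesign 6, dark mode 4, 2FA 0, offline sync 9. Winner: 2FA.
Plurality — first-place votes: bulk export 15, SSO login 3, the API redesign 6, dark mode 0, 2FA 6, offline sync 6. Winner: bulk export.
The two methods disagree.

no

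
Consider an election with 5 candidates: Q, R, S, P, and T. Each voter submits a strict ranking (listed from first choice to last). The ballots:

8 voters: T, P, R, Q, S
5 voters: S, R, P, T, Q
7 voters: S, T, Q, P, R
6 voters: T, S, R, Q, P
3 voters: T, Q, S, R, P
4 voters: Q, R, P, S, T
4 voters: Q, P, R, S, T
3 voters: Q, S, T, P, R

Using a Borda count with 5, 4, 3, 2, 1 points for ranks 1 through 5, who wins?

Q: 8·2 + 5·1 + 7·3 + 6·2 + 3·4 + 4·5 + 4·5 + 3·5 = 121
R: 8·3 + 5·4 + 7·1 + 6·3 + 3·2 + 4·4 + 4·3 + 3·1 = 106
S: 8·1 + 5·5 + 7·5 + 6·4 + 3·3 + 4·2 + 4·2 + 3·4 = 129
P: 8·4 + 5·3 + 7·2 + 6·1 + 3·1 + 4·3 + 4·4 + 3·2 = 104
T: 8·5 + 5·2 + 7·4 + 6·5 + 3·5 + 4·1 + 4·1 + 3·3 = 140
T has the highest Borda score (140).

T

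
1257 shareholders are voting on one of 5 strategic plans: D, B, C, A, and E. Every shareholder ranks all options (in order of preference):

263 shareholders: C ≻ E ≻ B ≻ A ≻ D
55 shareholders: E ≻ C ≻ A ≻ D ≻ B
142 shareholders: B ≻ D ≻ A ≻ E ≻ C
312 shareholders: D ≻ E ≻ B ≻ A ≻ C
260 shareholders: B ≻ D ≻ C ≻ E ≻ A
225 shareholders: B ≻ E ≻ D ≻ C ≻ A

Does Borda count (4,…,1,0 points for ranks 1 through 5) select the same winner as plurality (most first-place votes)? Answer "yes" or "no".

yes

Borda — scores: D 2959, B 3658, C 1962, A 969, E 3022. Winner: B.
Plurality — first-place votes: D 312, B 627, C 263, A 0, E 55. Winner: B.
The two methods agree.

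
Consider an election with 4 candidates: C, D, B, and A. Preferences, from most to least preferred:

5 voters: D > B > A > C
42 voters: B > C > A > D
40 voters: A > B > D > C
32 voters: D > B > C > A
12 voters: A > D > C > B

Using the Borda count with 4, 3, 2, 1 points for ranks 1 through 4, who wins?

B

C: 5·1 + 42·3 + 40·1 + 32·2 + 12·2 = 259
D: 5·4 + 42·1 + 40·2 + 32·4 + 12·3 = 306
B: 5·3 + 42·4 + 40·3 + 32·3 + 12·1 = 411
A: 5·2 + 42·2 + 40·4 + 32·1 + 12·4 = 334
B has the highest Borda score (411).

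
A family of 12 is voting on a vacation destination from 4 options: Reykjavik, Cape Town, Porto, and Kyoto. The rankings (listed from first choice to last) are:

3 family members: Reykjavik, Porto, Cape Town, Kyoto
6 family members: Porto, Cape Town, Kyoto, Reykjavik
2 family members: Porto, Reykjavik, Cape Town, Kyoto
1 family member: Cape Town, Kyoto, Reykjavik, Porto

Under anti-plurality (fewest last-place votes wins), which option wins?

Cape Town

Last-place votes: Reykjavik 6, Cape Town 0, Porto 1, Kyoto 5.
Cape Town is ranked last by the fewest voters, so Cape Town wins.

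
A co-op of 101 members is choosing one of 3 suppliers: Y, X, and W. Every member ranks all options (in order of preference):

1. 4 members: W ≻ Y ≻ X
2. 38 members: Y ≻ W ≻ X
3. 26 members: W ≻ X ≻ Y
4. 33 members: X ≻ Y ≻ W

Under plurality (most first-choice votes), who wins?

Y

First-place votes: Y 38, X 33, W 30.
Y has the most first-place votes.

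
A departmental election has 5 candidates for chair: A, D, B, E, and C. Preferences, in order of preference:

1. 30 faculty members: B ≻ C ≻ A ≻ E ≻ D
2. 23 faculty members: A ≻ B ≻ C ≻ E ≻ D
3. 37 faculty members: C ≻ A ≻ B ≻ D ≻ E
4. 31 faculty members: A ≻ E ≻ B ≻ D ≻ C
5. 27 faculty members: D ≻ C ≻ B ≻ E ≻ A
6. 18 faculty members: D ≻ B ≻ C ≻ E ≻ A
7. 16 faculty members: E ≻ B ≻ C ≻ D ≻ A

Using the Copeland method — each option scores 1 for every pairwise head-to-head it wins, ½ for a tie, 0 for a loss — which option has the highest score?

B

A: beats D and E; ties B; loses to C → score 2.5.
D: loses to A, B, E, and C → score 0.
B: beats D, E, and C; ties A → score 3.5.
E: beats D; loses to A, B, and C → score 1.
C: beats A, D, and E; loses to B → score 3.
B has the best pairwise record.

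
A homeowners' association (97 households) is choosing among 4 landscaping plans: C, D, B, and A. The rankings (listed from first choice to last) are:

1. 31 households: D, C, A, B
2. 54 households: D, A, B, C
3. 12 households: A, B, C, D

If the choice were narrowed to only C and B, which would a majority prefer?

Voters preferring C to B: 31; preferring B to C: 66.
B wins the head-to-head.

B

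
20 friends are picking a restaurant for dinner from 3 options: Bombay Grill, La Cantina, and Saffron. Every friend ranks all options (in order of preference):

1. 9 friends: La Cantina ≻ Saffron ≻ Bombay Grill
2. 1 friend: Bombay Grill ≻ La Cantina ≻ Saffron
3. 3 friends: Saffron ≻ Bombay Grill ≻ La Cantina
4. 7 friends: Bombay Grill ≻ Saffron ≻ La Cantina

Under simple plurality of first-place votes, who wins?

First-place votes: Bombay Grill 8, La Cantina 9, Saffron 3.
La Cantina has the most first-place votes.

La Cantina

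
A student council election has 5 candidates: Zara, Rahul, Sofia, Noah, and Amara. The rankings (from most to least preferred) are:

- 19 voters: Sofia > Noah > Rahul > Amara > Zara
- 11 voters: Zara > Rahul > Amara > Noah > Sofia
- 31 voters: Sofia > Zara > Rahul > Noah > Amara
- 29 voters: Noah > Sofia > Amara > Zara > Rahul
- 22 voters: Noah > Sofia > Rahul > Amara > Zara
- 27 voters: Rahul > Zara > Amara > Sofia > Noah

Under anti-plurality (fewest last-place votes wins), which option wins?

Sofia

Last-place votes: Zara 41, Rahul 29, Sofia 11, Noah 27, Amara 31.
Sofia is ranked last by the fewest voters, so Sofia wins.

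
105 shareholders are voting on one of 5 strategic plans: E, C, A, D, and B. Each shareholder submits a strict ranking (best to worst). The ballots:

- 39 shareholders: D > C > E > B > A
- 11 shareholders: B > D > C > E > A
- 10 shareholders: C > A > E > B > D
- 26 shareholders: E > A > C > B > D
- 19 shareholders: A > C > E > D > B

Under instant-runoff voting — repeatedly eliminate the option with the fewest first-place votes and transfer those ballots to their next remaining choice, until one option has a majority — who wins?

A

Round 1: E 26, C 10, A 19, D 39, B 11. Eliminate C.
Round 2: E 26, A 29, D 39, B 11. Eliminate B.
Round 3: E 26, A 29, D 50. Eliminate E.
Round 4: A 55, D 50. A has a majority.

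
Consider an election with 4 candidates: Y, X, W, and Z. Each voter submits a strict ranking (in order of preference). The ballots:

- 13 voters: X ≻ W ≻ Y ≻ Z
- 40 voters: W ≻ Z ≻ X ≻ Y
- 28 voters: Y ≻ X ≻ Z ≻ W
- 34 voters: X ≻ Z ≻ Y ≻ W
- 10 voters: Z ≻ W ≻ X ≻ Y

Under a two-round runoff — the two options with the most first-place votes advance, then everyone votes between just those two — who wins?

Round 1 first-place votes: Y 28, X 47, W 40, Z 10.
X and W advance.
Runoff: X is preferred to W by 75 voters; W by 50.
X wins the runoff.

X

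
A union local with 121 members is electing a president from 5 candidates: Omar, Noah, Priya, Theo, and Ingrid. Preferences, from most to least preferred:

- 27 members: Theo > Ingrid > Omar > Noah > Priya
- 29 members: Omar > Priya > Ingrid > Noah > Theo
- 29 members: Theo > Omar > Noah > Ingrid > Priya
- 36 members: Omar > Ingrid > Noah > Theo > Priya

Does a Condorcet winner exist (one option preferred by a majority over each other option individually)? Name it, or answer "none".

Omar

Omar vs Noah: 121–0 for Omar.
Omar vs Priya: 121–0 for Omar.
Omar vs Theo: 65–56 for Omar.
Omar vs Ingrid: 94–27 for Omar.
Omar beats every other option head-to-head.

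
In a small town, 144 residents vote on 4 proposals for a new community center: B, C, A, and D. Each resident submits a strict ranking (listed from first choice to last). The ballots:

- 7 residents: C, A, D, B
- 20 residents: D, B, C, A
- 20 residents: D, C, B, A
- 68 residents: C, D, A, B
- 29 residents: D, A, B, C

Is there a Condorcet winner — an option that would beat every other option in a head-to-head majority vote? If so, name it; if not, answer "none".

C

C vs B: 95–49 for C.
C vs A: 115–29 for C.
C vs D: 75–69 for C.
C beats every other option head-to-head.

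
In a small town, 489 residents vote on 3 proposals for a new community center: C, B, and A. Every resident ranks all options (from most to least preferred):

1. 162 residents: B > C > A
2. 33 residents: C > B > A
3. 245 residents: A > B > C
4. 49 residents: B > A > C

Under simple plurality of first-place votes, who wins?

A

First-place votes: C 33, B 211, A 245.
A has the most first-place votes.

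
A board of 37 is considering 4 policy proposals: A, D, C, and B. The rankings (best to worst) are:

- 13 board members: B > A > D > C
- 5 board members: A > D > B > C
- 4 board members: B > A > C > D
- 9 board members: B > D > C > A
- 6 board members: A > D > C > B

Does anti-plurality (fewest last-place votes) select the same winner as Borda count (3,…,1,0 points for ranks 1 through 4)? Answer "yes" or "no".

no

Anti-plurality — last-place votes: A 9, D 4, C 18, B 6. Winner: D.
Borda — scores: A 67, D 53, C 19, B 83. Winner: B.
The two methods disagree.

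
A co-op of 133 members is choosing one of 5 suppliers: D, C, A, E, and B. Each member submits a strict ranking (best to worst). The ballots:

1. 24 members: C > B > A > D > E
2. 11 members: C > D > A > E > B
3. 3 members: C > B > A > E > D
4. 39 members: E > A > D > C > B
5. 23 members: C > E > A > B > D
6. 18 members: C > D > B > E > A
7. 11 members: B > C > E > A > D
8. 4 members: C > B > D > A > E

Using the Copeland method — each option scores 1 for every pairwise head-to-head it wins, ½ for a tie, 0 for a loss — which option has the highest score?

C

D: beats B; loses to C, A, and E → score 1.
C: beats D, A, E, and B → score 4.
A: beats D and B; loses to C and E → score 2.
E: beats D, A, and B; loses to C → score 3.
B: loses to D, C, A, and E → score 0.
C has the best pairwise record.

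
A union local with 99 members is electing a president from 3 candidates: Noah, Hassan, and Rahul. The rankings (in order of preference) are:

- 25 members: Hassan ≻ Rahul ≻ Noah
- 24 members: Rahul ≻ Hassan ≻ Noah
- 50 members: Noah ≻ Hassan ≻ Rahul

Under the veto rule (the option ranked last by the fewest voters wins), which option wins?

Hassan

Last-place votes: Noah 49, Hassan 0, Rahul 50.
Hassan is ranked last by the fewest voters, so Hassan wins.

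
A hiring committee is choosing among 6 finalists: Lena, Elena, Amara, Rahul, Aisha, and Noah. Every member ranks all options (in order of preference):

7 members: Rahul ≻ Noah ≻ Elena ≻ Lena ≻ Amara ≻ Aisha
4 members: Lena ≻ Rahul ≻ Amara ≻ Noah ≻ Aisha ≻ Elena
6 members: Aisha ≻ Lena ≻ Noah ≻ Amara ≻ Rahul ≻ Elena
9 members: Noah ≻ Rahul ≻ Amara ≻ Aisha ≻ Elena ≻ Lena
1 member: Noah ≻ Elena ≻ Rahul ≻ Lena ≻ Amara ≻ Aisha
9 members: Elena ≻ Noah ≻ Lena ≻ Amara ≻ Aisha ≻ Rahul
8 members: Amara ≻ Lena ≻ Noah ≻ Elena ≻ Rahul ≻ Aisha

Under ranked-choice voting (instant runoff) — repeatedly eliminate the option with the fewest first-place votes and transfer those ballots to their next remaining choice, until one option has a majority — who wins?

Round 1: Lena 4, Elena 9, Amara 8, Rahul 7, Aisha 6, Noah 10. Eliminate Lena.
Round 2: Elena 9, Amara 8, Rahul 11, Aisha 6, Noah 10. Eliminate Aisha.
Round 3: Elena 9, Amara 8, Rahul 11, Noah 16. Eliminate Amara.
Round 4: Elena 9, Rahul 11, Noah 24. Noah has a majority.

Noah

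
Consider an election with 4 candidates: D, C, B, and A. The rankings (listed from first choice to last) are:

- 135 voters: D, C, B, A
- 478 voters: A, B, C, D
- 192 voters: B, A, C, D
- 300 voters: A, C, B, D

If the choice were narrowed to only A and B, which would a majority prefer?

Voters preferring A to B: 778; preferring B to A: 327.
A wins the head-to-head.

A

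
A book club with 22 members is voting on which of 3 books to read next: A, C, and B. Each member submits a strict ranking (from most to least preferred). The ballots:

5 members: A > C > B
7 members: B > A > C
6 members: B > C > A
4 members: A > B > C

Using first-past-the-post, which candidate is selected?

First-place votes: A 9, C 0, B 13.
B has the most first-place votes.

B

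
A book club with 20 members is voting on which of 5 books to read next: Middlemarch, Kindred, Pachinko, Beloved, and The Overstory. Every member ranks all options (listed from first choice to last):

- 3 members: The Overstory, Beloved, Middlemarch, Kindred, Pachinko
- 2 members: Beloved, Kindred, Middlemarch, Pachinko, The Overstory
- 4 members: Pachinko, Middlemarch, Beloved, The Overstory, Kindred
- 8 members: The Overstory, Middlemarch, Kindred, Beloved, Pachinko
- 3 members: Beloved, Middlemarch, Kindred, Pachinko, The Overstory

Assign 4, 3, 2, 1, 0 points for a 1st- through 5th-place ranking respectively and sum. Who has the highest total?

Middlemarch

Middlemarch: 3·2 + 2·2 + 4·3 + 8·3 + 3·3 = 55
Kindred: 3·1 + 2·3 + 4·0 + 8·2 + 3·2 = 31
Pachinko: 3·0 + 2·1 + 4·4 + 8·0 + 3·1 = 21
Beloved: 3·3 + 2·4 + 4·2 + 8·1 + 3·4 = 45
The Overstory: 3·4 + 2·0 + 4·1 + 8·4 + 3·0 = 48
Middlemarch has the highest Borda score (55).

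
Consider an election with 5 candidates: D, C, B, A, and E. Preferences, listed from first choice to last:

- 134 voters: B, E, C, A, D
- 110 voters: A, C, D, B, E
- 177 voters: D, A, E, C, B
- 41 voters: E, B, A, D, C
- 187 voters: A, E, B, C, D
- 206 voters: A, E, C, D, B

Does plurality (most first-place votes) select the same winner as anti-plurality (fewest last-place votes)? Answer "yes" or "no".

Plurality — first-place votes: D 177, C 0, B 134, A 503, E 41. Winner: A.
Anti-plurality — last-place votes: D 321, C 41, B 383, A 0, E 110. Winner: A.
The two methods agree.

yes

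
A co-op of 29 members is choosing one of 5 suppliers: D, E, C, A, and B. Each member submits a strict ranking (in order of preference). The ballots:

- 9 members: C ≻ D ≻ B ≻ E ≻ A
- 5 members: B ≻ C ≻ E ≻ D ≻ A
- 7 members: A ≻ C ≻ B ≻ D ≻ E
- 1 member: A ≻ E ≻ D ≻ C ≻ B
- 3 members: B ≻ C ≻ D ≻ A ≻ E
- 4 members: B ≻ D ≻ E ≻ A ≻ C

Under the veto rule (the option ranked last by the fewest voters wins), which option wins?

Last-place votes: D 0, E 10, C 4, A 14, B 1.
D is ranked last by the fewest voters, so D wins.

D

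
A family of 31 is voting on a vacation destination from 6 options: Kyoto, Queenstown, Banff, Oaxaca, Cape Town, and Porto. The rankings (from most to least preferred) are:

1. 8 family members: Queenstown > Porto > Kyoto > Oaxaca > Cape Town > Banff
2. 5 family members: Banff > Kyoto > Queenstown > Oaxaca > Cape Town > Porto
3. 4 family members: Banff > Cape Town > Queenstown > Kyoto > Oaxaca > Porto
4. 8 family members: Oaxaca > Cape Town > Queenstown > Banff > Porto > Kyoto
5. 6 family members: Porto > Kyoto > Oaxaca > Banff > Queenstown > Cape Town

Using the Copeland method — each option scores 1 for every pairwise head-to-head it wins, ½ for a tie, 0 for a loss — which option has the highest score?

Kyoto: beats Oaxaca and Cape Town; loses to Queenstown, Banff, and Porto → score 2.
Queenstown: beats Kyoto, Banff, Oaxaca, Cape Town, and Porto → score 5.
Banff: beats Kyoto and Porto; loses to Queenstown, Oaxaca, and Cape Town → score 2.
Oaxaca: beats Banff, Cape Town, and Porto; loses to Kyoto and Queenstown → score 3.
Cape Town: beats Banff and Porto; loses to Kyoto, Queenstown, and Oaxaca → score 2.
Porto: beats Kyoto; loses to Queenstown, Banff, Oaxaca, and Cape Town → score 1.
Queenstown has the best pairwise record.

Queenstown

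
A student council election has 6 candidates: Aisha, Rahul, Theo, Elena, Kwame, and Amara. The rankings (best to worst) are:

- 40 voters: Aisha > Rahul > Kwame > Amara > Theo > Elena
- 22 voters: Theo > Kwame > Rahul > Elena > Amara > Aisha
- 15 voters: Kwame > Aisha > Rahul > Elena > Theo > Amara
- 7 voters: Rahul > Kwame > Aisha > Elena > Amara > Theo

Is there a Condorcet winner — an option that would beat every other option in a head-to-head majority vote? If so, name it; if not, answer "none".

none

Checking pairwise contests:
Kwame beats Aisha 44–40.
Aisha beats Rahul 55–29.
Aisha beats Theo 62–22.
Aisha beats Elena 62–22.
Rahul beats Kwame 47–37.
Aisha beats Amara 62–22.
Every option loses at least one head-to-head, so there is no Condorcet winner.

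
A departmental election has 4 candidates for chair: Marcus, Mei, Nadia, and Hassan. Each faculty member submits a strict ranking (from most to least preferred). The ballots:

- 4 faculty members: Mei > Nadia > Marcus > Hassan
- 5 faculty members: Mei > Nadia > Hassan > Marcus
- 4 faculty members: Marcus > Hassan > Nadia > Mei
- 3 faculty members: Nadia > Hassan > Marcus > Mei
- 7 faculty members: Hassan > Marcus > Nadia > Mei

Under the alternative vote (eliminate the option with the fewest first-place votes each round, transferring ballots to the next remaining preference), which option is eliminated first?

Nadia

Round 1: Marcus 4, Mei 9, Nadia 3, Hassan 7. Eliminate Nadia.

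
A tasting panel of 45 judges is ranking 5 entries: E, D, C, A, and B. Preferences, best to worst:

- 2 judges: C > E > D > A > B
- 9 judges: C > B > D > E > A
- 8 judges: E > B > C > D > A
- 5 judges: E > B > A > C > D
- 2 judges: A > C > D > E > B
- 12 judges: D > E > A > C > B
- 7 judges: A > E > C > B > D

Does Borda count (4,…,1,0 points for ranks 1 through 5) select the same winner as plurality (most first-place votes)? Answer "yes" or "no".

Borda — scores: E 126, D 82, C 97, A 72, B 73. Winner: E.
Plurality — first-place votes: E 13, D 12, C 11, A 9, B 0. Winner: E.
The two methods agree.

yes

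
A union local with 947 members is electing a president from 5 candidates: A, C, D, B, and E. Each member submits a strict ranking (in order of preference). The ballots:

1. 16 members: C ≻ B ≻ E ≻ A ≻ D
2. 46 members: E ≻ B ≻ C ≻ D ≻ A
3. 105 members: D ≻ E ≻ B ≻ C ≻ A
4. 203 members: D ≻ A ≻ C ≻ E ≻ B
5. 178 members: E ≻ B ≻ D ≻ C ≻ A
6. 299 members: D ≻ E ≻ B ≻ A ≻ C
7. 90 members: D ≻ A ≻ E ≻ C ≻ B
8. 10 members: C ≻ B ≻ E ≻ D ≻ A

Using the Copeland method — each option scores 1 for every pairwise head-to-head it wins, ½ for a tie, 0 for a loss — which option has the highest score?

D

A: beats C; loses to D, B, and E → score 1.
C: loses to A, D, B, and E → score 0.
D: beats A, C, B, and E → score 4.
B: beats A and C; loses to D and E → score 2.
E: beats A, C, and B; loses to D → score 3.
D has the best pairwise record.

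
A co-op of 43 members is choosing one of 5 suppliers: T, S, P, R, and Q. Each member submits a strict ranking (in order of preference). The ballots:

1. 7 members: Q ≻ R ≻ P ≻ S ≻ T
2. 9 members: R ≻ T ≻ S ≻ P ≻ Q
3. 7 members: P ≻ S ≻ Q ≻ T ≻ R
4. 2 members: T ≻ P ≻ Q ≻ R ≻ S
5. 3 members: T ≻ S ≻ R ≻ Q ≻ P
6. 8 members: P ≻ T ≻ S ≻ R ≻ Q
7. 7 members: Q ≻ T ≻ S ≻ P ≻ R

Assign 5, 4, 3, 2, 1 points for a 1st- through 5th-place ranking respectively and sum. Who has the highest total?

T

T: 7·1 + 9·4 + 7·2 + 2·5 + 3·5 + 8·4 + 7·4 = 142
S: 7·2 + 9·3 + 7·4 + 2·1 + 3·4 + 8·3 + 7·3 = 128
P: 7·3 + 9·2 + 7·5 + 2·4 + 3·1 + 8·5 + 7·2 = 139
R: 7·4 + 9·5 + 7·1 + 2·2 + 3·3 + 8·2 + 7·1 = 116
Q: 7·5 + 9·1 + 7·3 + 2·3 + 3·2 + 8·1 + 7·5 = 120
T has the highest Borda score (142).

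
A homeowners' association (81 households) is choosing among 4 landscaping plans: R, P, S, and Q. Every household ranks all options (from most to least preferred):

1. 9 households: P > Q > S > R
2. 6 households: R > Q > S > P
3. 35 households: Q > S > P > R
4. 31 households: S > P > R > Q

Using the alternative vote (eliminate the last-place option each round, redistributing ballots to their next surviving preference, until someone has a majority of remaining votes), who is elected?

Q

Round 1: R 6, P 9, S 31, Q 35. Eliminate R.
Round 2: P 9, S 31, Q 41. Q has a majority.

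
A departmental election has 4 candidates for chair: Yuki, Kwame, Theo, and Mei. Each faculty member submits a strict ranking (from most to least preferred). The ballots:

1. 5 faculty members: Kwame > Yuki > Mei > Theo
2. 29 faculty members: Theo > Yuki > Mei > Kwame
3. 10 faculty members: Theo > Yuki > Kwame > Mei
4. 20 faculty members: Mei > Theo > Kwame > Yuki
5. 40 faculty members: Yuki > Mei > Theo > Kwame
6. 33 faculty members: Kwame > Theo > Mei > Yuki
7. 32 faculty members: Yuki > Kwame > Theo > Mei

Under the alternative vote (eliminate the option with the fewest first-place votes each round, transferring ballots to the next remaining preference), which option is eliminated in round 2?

Round 1: Yuki 72, Kwame 38, Theo 39, Mei 20. Eliminate Mei.
Round 2: Yuki 72, Kwame 38, Theo 59. Eliminate Kwame.

Kwame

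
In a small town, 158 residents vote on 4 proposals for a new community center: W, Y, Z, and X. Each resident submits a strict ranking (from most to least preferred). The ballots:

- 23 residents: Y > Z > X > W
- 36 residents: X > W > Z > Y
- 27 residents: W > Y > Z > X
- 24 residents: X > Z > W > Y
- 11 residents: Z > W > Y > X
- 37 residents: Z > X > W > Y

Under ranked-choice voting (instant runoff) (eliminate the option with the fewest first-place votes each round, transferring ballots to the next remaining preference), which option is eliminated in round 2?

W

Round 1: W 27, Y 23, Z 48, X 60. Eliminate Y.
Round 2: W 27, Z 71, X 60. Eliminate W.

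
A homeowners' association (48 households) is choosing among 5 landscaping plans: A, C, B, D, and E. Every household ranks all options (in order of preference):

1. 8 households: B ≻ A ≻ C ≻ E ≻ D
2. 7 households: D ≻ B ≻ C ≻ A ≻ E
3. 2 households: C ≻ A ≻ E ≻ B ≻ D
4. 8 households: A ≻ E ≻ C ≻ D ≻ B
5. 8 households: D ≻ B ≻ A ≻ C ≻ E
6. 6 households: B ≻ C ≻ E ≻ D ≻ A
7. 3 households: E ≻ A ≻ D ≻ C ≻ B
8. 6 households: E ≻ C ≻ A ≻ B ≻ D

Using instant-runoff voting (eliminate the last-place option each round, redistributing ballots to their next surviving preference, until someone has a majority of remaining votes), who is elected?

A

Round 1: A 8, C 2, B 14, D 15, E 9. Eliminate C.
Round 2: A 10, B 14, D 15, E 9. Eliminate E.
Round 3: A 19, B 14, D 15. Eliminate B.
Round 4: A 27, D 21. A has a majority.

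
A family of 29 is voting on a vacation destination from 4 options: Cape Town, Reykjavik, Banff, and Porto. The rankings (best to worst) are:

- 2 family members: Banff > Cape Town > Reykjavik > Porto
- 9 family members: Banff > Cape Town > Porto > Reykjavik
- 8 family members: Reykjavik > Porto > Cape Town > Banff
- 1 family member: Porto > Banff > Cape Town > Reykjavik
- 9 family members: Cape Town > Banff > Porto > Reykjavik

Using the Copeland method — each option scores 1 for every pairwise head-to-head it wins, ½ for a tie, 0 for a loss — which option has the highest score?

Cape Town

Cape Town: beats Reykjavik, Banff, and Porto → score 3.
Reykjavik: loses to Cape Town, Banff, and Porto → score 0.
Banff: beats Reykjavik and Porto; loses to Cape Town → score 2.
Porto: beats Reykjavik; loses to Cape Town and Banff → score 1.
Cape Town has the best pairwise record.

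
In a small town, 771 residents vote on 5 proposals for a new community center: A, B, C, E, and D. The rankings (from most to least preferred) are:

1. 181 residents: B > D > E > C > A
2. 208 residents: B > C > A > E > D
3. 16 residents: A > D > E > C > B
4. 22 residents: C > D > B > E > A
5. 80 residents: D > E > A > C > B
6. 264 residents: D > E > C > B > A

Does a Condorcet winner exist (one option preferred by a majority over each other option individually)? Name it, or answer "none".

B vs A: 675–96 for B.
B vs C: 389–382 for B.
B vs E: 411–360 for B.
B vs D: 389–382 for B.
B beats every other option head-to-head.

B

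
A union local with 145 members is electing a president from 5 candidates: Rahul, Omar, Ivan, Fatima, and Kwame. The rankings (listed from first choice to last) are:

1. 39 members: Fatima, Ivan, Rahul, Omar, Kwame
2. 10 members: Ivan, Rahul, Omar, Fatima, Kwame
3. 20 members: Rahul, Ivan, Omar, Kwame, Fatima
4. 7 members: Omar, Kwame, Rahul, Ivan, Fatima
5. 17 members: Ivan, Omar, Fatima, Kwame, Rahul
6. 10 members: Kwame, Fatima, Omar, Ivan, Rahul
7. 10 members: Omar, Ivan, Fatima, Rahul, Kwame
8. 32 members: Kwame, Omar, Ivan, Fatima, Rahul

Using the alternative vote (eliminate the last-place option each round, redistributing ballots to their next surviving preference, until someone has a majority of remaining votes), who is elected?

Round 1: Rahul 20, Omar 17, Ivan 27, Fatima 39, Kwame 42. Eliminate Omar.
Round 2: Rahul 20, Ivan 37, Fatima 39, Kwame 49. Eliminate Rahul.
Round 3: Ivan 57, Fatima 39, Kwame 49. Eliminate Fatima.
Round 4: Ivan 96, Kwame 49. Ivan has a majority.

Ivan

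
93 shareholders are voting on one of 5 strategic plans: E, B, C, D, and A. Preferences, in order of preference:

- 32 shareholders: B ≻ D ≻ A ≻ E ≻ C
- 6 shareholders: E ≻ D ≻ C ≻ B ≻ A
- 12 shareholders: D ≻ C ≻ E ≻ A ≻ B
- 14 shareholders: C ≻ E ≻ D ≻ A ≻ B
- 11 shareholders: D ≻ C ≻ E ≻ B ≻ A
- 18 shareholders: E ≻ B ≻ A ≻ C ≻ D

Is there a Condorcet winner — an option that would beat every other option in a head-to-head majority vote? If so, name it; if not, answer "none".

Checking pairwise contests:
D beats E 55–38.
E beats B 61–32.
E beats C 56–37.
B beats D 50–43.
E beats A 61–32.
Every option loses at least one head-to-head, so there is no Condorcet winner.

none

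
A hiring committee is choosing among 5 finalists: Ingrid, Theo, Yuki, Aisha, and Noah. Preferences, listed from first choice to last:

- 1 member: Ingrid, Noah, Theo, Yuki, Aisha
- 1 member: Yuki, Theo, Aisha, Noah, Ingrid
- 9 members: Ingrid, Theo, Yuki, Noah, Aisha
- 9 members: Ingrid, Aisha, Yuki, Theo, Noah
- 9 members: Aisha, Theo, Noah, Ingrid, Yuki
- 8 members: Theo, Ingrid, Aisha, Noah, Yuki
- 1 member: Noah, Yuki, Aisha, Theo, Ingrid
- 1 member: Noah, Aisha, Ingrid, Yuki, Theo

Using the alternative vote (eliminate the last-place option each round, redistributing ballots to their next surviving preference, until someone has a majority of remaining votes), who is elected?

Round 1: Ingrid 19, Theo 8, Yuki 1, Aisha 9, Noah 2. Eliminate Yuki.
Round 2: Ingrid 19, Theo 9, Aisha 9, Noah 2. Eliminate Noah.
Round 3: Ingrid 19, Theo 9, Aisha 11. Eliminate Theo.
Round 4: Ingrid 27, Aisha 12. Ingrid has a majority.

Ingrid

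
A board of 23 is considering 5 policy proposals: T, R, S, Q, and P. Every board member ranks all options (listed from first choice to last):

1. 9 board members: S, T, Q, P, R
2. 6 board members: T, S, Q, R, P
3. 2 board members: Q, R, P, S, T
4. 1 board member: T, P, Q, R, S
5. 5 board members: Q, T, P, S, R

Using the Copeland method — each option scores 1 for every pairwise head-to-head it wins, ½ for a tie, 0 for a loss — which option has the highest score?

T: beats R, S, Q, and P → score 4.
R: loses to T, S, Q, and P → score 0.
S: beats R, Q, and P; loses to T → score 3.
Q: beats R and P; loses to T and S → score 2.
P: beats R; loses to T, S, and Q → score 1.
T has the best pairwise record.

T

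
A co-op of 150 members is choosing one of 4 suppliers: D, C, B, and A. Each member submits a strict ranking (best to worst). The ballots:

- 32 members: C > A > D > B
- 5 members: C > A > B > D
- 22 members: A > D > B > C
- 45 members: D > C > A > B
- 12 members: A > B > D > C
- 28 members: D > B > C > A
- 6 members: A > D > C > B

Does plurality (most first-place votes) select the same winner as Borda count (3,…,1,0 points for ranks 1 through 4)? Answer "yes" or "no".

Plurality — first-place votes: D 73, C 37, B 0, A 40. Winner: D.
Borda — scores: D 319, C 235, B 107, A 239. Winner: D.
The two methods agree.

yes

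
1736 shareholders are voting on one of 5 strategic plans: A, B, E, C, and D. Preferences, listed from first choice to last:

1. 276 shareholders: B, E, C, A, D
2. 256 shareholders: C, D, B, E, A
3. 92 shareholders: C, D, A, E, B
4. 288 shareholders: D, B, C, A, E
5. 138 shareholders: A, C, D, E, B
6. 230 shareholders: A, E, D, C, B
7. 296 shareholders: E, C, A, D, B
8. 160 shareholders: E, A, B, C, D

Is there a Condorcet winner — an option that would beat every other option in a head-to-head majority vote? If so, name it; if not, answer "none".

E vs A: 988–748 for E.
E vs B: 916–820 for E.
E vs C: 962–774 for E.
E vs D: 962–774 for E.
E beats every other option head-to-head.

E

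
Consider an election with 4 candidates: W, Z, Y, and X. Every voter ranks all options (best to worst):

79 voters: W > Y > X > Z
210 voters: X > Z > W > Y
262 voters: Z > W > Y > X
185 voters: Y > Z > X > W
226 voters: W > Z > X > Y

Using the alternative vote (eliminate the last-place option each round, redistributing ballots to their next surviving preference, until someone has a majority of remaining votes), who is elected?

Z

Round 1: W 305, Z 262, Y 185, X 210. Eliminate Y.
Round 2: W 305, Z 447, X 210. Eliminate X.
Round 3: W 305, Z 657. Z has a majority.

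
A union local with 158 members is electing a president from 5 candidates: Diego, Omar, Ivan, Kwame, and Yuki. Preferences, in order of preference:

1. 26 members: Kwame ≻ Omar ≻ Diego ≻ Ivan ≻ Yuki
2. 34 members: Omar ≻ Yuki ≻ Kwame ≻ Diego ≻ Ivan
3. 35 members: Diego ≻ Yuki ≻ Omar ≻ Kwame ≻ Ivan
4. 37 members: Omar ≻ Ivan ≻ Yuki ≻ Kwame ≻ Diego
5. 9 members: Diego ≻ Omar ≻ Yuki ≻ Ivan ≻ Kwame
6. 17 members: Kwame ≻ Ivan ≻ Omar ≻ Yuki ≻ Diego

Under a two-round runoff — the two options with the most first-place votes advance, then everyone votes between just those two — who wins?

Omar

Round 1 first-place votes: Diego 44, Omar 71, Ivan 0, Kwame 43, Yuki 0.
Omar and Diego advance.
Runoff: Omar is preferred to Diego by 114 voters; Diego by 44.
Omar wins the runoff.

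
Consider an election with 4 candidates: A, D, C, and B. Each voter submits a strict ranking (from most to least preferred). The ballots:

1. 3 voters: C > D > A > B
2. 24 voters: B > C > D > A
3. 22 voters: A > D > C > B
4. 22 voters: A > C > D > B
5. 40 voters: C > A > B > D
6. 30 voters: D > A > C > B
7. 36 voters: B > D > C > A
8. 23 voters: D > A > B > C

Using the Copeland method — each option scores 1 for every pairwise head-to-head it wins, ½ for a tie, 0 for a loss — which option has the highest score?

D

A: beats B; loses to D and C → score 1.
D: beats A and C; ties B → score 2.5.
C: beats A and B; loses to D → score 2.
B: ties D; loses to A and C → score 0.5.
D has the best pairwise record.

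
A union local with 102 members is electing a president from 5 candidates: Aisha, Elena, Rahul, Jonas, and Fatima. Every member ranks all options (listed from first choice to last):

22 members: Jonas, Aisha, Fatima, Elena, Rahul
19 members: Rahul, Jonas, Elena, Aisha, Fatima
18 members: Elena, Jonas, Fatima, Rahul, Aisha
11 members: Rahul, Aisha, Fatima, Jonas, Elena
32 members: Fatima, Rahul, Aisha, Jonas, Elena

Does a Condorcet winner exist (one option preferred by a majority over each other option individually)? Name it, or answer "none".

none

Checking pairwise contests:
Rahul beats Aisha 80–22.
Aisha beats Elena 65–37.
Fatima beats Rahul 72–30.
Rahul beats Jonas 62–40.
Aisha beats Fatima 52–50.
Every option loses at least one head-to-head, so there is no Condorcet winner.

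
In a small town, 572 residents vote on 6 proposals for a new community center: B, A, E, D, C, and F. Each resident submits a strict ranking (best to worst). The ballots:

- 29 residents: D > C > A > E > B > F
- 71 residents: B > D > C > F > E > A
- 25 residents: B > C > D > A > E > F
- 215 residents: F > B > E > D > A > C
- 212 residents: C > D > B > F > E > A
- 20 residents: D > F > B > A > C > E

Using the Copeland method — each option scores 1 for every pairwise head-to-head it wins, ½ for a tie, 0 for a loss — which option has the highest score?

B

B: beats A, E, D, C, and F → score 5.
A: loses to B, E, D, C, and F → score 0.
E: beats A; loses to B, D, C, and F → score 1.
D: beats A, E, C, and F; loses to B → score 4.
C: beats A, E, and F; loses to B and D → score 3.
F: beats A and E; loses to B, D, and C → score 2.
B has the best pairwise record.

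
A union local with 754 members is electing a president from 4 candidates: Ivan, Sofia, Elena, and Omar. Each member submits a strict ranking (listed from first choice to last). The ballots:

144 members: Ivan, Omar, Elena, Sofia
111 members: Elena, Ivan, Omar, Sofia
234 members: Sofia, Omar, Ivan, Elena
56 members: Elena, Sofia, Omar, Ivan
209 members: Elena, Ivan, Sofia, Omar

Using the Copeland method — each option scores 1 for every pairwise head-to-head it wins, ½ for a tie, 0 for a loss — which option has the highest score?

Ivan

Ivan: beats Sofia, Elena, and Omar → score 3.
Sofia: beats Omar; loses to Ivan and Elena → score 1.
Elena: beats Sofia; loses to Ivan and Omar → score 1.
Omar: beats Elena; loses to Ivan and Sofia → score 1.
Ivan has the best pairwise record.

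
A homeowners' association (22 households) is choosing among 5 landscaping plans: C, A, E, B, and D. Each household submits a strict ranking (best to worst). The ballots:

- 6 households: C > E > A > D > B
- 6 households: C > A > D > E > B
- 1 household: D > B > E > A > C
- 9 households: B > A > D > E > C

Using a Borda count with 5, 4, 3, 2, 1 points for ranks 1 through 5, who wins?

A

C: 6·5 + 6·5 + 1·1 + 9·1 = 70
A: 6·3 + 6·4 + 1·2 + 9·4 = 80
E: 6·4 + 6·2 + 1·3 + 9·2 = 57
B: 6·1 + 6·1 + 1·4 + 9·5 = 61
D: 6·2 + 6·3 + 1·5 + 9·3 = 62
A has the highest Borda score (80).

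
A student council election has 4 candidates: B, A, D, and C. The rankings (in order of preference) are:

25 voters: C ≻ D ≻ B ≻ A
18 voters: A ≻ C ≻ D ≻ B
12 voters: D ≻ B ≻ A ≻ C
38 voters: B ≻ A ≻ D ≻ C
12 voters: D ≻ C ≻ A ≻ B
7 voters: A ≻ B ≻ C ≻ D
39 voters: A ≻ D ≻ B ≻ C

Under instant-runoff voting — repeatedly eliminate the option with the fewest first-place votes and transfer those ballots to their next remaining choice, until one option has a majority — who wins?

A

Round 1: B 38, A 64, D 24, C 25. Eliminate D.
Round 2: B 50, A 64, C 37. Eliminate C.
Round 3: B 75, A 76. A has a majority.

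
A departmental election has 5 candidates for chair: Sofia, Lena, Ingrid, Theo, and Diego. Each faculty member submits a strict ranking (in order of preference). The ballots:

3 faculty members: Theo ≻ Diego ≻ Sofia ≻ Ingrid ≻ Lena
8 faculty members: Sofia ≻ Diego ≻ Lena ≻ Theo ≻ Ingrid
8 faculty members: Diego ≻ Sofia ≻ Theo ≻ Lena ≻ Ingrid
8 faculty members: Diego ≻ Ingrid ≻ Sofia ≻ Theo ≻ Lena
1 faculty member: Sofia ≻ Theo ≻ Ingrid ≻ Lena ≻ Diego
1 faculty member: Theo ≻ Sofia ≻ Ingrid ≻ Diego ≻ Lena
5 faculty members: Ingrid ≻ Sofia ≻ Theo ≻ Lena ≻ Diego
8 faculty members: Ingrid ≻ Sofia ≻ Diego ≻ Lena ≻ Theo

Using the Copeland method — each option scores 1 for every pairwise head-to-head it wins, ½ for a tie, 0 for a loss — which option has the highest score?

Sofia

Sofia: beats Lena, Theo, and Diego; ties Ingrid → score 3.5.
Lena: loses to Sofia, Ingrid, Theo, and Diego → score 0.
Ingrid: beats Lena; ties Sofia and Theo; loses to Diego → score 2.
Theo: beats Lena; ties Ingrid; loses to Sofia and Diego → score 1.5.
Diego: beats Lena, Ingrid, and Theo; loses to Sofia → score 3.
Sofia has the best pairwise record.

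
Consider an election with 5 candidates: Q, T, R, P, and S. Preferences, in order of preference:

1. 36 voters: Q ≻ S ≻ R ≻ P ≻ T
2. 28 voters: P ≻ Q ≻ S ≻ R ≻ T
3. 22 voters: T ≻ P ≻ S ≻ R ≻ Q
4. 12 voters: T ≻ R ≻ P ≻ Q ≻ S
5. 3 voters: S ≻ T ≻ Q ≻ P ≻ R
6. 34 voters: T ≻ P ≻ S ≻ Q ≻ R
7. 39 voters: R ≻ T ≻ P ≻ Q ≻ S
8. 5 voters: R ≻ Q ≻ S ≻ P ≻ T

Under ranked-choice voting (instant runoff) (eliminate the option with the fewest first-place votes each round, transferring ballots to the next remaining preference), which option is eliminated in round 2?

Round 1: Q 36, T 68, R 44, P 28, S 3. Eliminate S.
Round 2: Q 36, T 71, R 44, P 28. Eliminate P.

P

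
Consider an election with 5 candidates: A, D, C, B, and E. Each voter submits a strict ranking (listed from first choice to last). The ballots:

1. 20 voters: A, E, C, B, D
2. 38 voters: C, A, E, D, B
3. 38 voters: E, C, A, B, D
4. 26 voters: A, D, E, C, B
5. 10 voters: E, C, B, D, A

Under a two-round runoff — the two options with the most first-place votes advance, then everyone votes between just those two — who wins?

A

Round 1 first-place votes: A 46, D 0, C 38, B 0, E 48.
E and A advance.
Runoff: E is preferred to A by 48 voters; A by 84.
A wins the runoff.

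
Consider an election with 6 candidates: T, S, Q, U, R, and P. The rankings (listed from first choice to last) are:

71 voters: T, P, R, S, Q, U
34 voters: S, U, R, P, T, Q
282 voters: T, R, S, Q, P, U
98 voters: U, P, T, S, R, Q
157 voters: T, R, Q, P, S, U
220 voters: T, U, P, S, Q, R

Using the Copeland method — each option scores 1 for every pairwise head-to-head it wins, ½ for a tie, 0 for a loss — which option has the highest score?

T

T: beats S, Q, U, R, and P → score 5.
S: beats Q and U; loses to T, R, and P → score 2.
Q: beats U and P; loses to T, S, and R → score 2.
U: loses to T, S, Q, R, and P → score 0.
R: beats S, Q, U, and P; loses to T → score 4.
P: beats S and U; loses to T, Q, and R → score 2.
T has the best pairwise record.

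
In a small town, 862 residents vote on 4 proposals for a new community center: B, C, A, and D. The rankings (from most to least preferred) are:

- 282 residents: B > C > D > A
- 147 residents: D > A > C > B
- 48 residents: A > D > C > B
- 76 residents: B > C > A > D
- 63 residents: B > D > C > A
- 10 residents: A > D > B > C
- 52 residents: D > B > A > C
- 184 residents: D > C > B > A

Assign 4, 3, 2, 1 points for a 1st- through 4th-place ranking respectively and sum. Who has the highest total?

B: 282·4 + 147·1 + 48·1 + 76·4 + 63·4 + 10·2 + 52·3 + 184·2 = 2423
C: 282·3 + 147·2 + 48·2 + 76·3 + 63·2 + 10·1 + 52·1 + 184·3 = 2204
A: 282·1 + 147·3 + 48·4 + 76·2 + 63·1 + 10·4 + 52·2 + 184·1 = 1458
D: 282·2 + 147·4 + 48·3 + 76·1 + 63·3 + 10·3 + 52·4 + 184·4 = 2535
D has the highest Borda score (2535).

D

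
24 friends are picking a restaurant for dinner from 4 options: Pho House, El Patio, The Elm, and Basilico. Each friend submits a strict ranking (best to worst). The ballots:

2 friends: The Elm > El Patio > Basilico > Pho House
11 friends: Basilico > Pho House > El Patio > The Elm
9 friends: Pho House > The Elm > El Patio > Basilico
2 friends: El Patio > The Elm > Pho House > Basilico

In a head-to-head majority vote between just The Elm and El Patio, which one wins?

Voters preferring The Elm to El Patio: 11; preferring El Patio to The Elm: 13.
El Patio wins the head-to-head.

El Patio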